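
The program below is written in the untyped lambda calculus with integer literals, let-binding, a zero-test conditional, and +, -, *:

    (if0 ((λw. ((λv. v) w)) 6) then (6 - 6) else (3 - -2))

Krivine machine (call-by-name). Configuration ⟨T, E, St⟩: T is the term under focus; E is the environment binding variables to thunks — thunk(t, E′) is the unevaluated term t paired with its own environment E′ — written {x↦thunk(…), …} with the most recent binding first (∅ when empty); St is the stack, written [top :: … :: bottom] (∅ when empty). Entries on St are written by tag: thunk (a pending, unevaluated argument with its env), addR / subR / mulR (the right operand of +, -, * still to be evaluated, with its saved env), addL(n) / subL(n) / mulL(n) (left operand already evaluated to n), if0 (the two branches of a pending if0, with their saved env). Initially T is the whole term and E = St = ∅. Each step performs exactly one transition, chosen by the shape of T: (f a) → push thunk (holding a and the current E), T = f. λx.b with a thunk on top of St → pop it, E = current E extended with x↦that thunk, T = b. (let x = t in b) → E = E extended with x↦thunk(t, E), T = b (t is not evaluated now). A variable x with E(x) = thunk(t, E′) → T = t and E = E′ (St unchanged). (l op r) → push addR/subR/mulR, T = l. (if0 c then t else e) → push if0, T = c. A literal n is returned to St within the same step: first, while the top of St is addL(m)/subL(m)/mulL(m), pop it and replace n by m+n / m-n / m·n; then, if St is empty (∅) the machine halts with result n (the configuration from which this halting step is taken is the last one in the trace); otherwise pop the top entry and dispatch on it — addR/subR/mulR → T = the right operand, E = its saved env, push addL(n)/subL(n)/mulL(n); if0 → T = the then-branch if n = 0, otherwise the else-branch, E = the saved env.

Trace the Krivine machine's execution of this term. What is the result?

Answer: 5

Execution trace:
t=0: <T=(if0 ((λw. ((λv. v) w)) 6) then (6 - 6) else (3 - -2)), E=∅, St=∅>
t=1: <T=((λw. ((λv. v) w)) 6), E=∅, St=[if0]>
t=2: <T=(λw. ((λv. v) w)), E=∅, St=[thunk :: if0]>
t=3: <T=((λv. v) w), E={w↦thunk(6, ∅)}, St=[if0]>
t=4: <T=(λv. v), E={w↦thunk(6, ∅)}, St=[thunk :: if0]>
t=5: <T=v, E={v↦thunk(w, {w↦thunk(6, ∅)}), w↦thunk(6, ∅)}, St=[if0]>
t=6: <T=w, E={w↦thunk(6, ∅)}, St=[if0]>
t=7: <T=6, E=∅, St=[if0]>
t=8: <T=(3 - -2), E=∅, St=∅>
t=9: <T=3, E=∅, St=[subR]>
t=10: <T=-2, E=∅, St=[subL(3)]>
→ final value 5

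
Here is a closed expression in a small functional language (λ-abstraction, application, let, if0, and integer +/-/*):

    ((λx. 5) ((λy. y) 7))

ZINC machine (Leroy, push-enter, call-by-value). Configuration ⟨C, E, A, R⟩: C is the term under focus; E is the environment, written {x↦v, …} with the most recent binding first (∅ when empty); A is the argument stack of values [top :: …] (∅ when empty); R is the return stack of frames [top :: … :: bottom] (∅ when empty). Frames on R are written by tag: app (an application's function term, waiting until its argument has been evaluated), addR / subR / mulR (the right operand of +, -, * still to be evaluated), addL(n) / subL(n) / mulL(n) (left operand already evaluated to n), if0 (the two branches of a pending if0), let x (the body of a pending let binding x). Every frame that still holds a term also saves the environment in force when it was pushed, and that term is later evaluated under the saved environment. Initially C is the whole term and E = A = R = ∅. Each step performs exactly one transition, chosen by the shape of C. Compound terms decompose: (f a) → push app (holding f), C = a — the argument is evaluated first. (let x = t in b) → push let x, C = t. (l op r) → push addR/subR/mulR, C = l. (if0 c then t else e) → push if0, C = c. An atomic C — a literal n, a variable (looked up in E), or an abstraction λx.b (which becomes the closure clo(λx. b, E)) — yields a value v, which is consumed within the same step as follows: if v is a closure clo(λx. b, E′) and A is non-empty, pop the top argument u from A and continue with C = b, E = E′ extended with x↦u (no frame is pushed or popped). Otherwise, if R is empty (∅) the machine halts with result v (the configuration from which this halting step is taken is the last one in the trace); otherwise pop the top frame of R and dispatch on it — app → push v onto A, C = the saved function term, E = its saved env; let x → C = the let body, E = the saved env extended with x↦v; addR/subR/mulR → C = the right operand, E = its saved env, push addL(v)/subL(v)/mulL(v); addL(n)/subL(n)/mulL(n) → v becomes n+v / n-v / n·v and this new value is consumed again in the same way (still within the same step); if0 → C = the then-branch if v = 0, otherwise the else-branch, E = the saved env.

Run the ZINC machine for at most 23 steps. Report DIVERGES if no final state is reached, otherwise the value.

Answer: 5

Execution trace:
0. ⟨C=((λx. 5) ((λy. y) 7)); E=∅; A=∅; R=∅⟩
1. ⟨C=((λy. y) 7); E=∅; A=∅; R=[app]⟩
2. ⟨C=7; E=∅; A=∅; R=[app :: app]⟩
3. ⟨C=(λy. y); E=∅; A=[7]; R=[app]⟩
4. ⟨C=y; E={y↦7}; A=∅; R=[app]⟩
5. ⟨C=(λx. 5); E=∅; A=[7]; R=∅⟩
6. ⟨C=5; E={x↦7}; A=∅; R=∅⟩
→ final value 5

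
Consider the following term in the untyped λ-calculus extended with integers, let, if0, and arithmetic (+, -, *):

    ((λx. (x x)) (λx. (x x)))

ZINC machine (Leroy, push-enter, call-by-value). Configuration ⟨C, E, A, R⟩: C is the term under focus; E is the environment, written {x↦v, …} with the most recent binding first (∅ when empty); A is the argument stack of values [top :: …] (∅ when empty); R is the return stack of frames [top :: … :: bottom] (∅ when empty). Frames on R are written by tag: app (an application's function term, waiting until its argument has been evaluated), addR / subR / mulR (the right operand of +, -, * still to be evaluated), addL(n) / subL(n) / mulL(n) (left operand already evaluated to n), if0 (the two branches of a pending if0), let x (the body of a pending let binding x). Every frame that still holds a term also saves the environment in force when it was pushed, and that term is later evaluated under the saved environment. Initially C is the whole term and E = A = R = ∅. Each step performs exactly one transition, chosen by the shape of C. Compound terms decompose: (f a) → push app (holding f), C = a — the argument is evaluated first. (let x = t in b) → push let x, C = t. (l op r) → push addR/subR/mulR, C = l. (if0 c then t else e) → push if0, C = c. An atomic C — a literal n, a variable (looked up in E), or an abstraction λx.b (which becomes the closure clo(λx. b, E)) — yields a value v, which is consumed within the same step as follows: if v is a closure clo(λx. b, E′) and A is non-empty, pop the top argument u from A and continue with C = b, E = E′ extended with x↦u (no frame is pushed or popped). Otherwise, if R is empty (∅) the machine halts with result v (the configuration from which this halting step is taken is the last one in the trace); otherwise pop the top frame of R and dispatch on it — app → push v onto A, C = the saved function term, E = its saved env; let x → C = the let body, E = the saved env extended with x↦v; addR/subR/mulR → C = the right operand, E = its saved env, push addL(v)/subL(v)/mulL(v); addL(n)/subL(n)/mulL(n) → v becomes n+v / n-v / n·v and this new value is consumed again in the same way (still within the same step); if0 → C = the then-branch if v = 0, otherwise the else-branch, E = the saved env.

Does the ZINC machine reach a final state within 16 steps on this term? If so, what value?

step 0: ⟨C=((λx. (x x)) (λx. (x x))); E=∅; A=∅; R=∅⟩
step 1: ⟨C=(λx. (x x)); E=∅; A=∅; R=[app]⟩
step 2: ⟨C=(λx. (x x)); E=∅; A=[clo(λx. (x x), ∅)]; R=∅⟩
step 3: ⟨C=(x x); E={x↦clo(λx. (x x), ∅)}; A=∅; R=∅⟩
step 4: ⟨C=x; E={x↦clo(λx. (x x), ∅)}; A=∅; R=[app]⟩
step 5: ⟨C=x; E={x↦clo(λx. (x x), ∅)}; A=[clo(λx. (x x), ∅)]; R=∅⟩
… configuration repeats with period 3 (steps 3–5 recur indefinitely) …

Answer: DIVERGES (no final state within 16 steps)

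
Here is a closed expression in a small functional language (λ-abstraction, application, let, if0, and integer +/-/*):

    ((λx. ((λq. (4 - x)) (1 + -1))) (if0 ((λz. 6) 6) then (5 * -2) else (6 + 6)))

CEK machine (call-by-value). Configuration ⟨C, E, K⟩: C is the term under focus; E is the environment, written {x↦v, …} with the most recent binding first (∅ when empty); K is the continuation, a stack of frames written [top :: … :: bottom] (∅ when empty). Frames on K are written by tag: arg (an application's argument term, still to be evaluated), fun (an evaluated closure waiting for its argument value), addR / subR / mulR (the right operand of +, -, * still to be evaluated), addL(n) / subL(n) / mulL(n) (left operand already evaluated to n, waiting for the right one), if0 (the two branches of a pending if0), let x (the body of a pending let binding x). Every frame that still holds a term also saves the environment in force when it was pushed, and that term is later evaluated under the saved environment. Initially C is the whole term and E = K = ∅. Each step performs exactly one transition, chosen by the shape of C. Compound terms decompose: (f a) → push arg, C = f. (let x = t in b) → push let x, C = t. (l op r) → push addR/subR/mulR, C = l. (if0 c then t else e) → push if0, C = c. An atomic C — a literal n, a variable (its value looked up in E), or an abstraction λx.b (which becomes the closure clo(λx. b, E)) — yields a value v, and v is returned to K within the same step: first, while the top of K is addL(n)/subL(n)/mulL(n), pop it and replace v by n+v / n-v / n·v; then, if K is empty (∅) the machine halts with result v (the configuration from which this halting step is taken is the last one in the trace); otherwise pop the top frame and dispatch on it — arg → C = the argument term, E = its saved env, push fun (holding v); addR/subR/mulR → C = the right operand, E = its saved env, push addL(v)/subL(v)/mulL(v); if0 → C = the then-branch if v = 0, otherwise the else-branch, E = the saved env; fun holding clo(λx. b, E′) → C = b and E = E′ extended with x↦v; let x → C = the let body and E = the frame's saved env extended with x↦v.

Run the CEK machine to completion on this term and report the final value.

Answer: -8

Execution trace:
0. <C=((λx. ((λq. (4 - x)) (1 + -1))) (if0 ((λz. 6) 6) then (5 * -2) else (6 + 6))), E=∅, K=∅>
1. <C=(λx. ((λq. (4 - x)) (1 + -1))), E=∅, K=[arg]>
2. <C=(if0 ((λz. 6) 6) then (5 * -2) else (6 + 6)), E=∅, K=[fun]>
3. <C=((λz. 6) 6), E=∅, K=[if0 :: fun]>
4. <C=(λz. 6), E=∅, K=[arg :: if0 :: fun]>
5. <C=6, E=∅, K=[fun :: if0 :: fun]>
6. <C=6, E={z↦6}, K=[if0 :: fun]>
7. <C=(6 + 6), E=∅, K=[fun]>
8. <C=6, E=∅, K=[addR :: fun]>
9. <C=6, E=∅, K=[addL(6) :: fun]>
10. <C=((λq. (4 - x)) (1 + -1)), E={x↦12}, K=∅>
11. <C=(λq. (4 - x)), E={x↦12}, K=[arg]>
12. <C=(1 + -1), E={x↦12}, K=[fun]>
13. <C=1, E={x↦12}, K=[addR :: fun]>
14. <C=-1, E={x↦12}, K=[addL(1) :: fun]>
15. <C=(4 - x), E={q↦0, x↦12}, K=∅>
16. <C=4, E={q↦0, x↦12}, K=[subR]>
17. <C=x, E={q↦0, x↦12}, K=[subL(4)]>
→ final value -8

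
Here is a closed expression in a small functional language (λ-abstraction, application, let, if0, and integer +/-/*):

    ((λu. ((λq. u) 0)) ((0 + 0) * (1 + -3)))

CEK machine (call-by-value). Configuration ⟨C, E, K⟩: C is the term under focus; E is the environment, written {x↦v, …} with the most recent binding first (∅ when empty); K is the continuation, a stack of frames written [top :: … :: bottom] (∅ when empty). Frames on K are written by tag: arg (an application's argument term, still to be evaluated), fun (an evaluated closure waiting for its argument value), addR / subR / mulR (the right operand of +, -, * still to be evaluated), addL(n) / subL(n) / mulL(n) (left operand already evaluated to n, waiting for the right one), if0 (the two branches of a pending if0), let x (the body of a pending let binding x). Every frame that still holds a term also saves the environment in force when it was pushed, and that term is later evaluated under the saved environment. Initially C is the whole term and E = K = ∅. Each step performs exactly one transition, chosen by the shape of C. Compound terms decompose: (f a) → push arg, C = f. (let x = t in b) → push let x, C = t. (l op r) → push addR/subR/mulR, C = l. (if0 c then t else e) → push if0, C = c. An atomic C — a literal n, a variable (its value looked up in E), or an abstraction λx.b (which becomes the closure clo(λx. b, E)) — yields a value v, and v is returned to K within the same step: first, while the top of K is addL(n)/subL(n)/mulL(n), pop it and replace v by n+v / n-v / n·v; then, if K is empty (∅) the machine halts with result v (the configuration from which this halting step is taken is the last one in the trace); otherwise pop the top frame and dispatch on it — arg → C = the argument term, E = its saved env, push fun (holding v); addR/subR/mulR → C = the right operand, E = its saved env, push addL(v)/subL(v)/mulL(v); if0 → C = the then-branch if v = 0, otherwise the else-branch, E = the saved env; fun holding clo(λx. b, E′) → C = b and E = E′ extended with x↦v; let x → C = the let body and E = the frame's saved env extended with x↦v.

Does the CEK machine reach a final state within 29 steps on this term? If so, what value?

Answer: 0

Derivation:
step 0: ⟨C=((λu. ((λq. u) 0)) ((0 + 0) * (1 + -3))); E=∅; K=∅⟩
step 1: ⟨C=(λu. ((λq. u) 0)); E=∅; K=[arg]⟩
step 2: ⟨C=((0 + 0) * (1 + -3)); E=∅; K=[fun]⟩
step 3: ⟨C=(0 + 0); E=∅; K=[mulR :: fun]⟩
step 4: ⟨C=0; E=∅; K=[addR :: mulR :: fun]⟩
step 5: ⟨C=0; E=∅; K=[addL(0) :: mulR :: fun]⟩
step 6: ⟨C=(1 + -3); E=∅; K=[mulL(0) :: fun]⟩
step 7: ⟨C=1; E=∅; K=[addR :: mulL(0) :: fun]⟩
step 8: ⟨C=-3; E=∅; K=[addL(1) :: mulL(0) :: fun]⟩
step 9: ⟨C=((λq. u) 0); E={u↦0}; K=∅⟩
step 10: ⟨C=(λq. u); E={u↦0}; K=[arg]⟩
step 11: ⟨C=0; E={u↦0}; K=[fun]⟩
step 12: ⟨C=u; E={q↦0, u↦0}; K=∅⟩
→ final value 0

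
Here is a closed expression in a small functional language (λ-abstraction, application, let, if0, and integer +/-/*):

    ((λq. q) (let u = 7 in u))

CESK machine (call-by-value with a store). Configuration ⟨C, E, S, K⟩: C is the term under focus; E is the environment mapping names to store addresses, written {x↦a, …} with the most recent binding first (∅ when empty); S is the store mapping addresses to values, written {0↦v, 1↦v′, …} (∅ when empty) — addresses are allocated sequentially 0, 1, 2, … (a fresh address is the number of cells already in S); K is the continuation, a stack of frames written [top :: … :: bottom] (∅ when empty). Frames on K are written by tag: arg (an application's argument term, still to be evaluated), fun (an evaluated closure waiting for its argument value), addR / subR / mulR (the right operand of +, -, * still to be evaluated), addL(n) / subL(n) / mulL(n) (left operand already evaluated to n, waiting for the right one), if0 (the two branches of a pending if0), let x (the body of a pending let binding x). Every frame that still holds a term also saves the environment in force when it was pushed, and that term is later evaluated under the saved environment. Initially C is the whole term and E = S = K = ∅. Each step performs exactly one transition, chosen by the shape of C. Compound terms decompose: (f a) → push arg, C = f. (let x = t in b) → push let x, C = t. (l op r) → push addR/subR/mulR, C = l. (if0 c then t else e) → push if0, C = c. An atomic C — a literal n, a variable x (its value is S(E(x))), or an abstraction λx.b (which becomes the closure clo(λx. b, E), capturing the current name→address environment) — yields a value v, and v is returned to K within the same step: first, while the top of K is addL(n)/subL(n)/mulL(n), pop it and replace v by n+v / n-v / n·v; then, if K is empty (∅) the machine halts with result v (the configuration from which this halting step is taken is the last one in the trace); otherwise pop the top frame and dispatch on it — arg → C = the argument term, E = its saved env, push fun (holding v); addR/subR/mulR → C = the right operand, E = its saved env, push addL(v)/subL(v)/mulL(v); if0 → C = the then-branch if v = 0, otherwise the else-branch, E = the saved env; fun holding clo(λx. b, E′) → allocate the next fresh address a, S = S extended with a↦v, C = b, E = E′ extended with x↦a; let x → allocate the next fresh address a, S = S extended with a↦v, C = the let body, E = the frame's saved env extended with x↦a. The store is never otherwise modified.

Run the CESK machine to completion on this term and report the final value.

Answer: 7

Machine steps:
t=0: ⟨C=((λq. q) (let u = 7 in u)); E=∅; S=∅; K=∅⟩
t=1: ⟨C=(λq. q); E=∅; S=∅; K=[arg]⟩
t=2: ⟨C=(let u = 7 in u); E=∅; S=∅; K=[fun]⟩
t=3: ⟨C=7; E=∅; S=∅; K=[let u :: fun]⟩
t=4: ⟨C=u; E={u↦0}; S={0↦7}; K=[fun]⟩
t=5: ⟨C=q; E={q↦1}; S={0↦7, 1↦7}; K=∅⟩
→ final value 7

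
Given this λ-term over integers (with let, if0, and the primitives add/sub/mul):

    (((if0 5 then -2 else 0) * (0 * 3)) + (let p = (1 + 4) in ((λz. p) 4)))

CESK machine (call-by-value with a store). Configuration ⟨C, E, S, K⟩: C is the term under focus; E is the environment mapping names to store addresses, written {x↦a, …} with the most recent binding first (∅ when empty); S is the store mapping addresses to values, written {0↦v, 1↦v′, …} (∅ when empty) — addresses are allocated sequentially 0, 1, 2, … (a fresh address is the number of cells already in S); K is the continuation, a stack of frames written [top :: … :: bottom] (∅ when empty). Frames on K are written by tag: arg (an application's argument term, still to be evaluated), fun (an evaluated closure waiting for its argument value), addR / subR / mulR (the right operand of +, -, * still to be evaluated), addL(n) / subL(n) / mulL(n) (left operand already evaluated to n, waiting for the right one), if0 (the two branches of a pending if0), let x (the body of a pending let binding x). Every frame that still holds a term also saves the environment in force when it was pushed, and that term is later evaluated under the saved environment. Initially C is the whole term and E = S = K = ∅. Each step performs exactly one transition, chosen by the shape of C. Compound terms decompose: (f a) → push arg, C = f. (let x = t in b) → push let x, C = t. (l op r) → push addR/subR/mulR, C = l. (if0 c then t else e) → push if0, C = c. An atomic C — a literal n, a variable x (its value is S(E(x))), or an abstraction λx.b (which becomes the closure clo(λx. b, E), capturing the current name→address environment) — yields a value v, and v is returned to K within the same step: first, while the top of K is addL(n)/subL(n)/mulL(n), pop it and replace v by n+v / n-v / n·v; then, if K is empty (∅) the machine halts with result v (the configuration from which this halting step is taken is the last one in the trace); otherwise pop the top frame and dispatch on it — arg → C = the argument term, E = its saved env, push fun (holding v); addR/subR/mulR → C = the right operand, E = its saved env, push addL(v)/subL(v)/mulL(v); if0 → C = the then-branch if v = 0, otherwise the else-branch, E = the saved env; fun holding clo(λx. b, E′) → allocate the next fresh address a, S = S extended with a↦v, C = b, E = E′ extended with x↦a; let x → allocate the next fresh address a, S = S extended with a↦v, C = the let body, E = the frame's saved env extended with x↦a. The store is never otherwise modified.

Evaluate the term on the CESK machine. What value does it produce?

Answer: 5

Execution trace:
[0] ⟨C=(((if0 5 then -2 else 0) * (0 * 3)) + (let p = (1 + 4) in ((λz. p) 4))); E=∅; S=∅; K=∅⟩
[1] ⟨C=((if0 5 then -2 else 0) * (0 * 3)); E=∅; S=∅; K=[addR]⟩
[2] ⟨C=(if0 5 then -2 else 0); E=∅; S=∅; K=[mulR :: addR]⟩
[3] ⟨C=5; E=∅; S=∅; K=[if0 :: mulR :: addR]⟩
[4] ⟨C=0; E=∅; S=∅; K=[mulR :: addR]⟩
[5] ⟨C=(0 * 3); E=∅; S=∅; K=[mulL(0) :: addR]⟩
[6] ⟨C=0; E=∅; S=∅; K=[mulR :: mulL(0) :: addR]⟩
[7] ⟨C=3; E=∅; S=∅; K=[mulL(0) :: mulL(0) :: addR]⟩
[8] ⟨C=(let p = (1 + 4) in ((λz. p) 4)); E=∅; S=∅; K=[addL(0)]⟩
[9] ⟨C=(1 + 4); E=∅; S=∅; K=[let p :: addL(0)]⟩
[10] ⟨C=1; E=∅; S=∅; K=[addR :: let p :: addL(0)]⟩
[11] ⟨C=4; E=∅; S=∅; K=[addL(1) :: let p :: addL(0)]⟩
[12] ⟨C=((λz. p) 4); E={p↦0}; S={0↦5}; K=[addL(0)]⟩
[13] ⟨C=(λz. p); E={p↦0}; S={0↦5}; K=[arg :: addL(0)]⟩
[14] ⟨C=4; E={p↦0}; S={0↦5}; K=[fun :: addL(0)]⟩
[15] ⟨C=p; E={z↦1, p↦0}; S={0↦5, 1↦4}; K=[addL(0)]⟩
→ final value 5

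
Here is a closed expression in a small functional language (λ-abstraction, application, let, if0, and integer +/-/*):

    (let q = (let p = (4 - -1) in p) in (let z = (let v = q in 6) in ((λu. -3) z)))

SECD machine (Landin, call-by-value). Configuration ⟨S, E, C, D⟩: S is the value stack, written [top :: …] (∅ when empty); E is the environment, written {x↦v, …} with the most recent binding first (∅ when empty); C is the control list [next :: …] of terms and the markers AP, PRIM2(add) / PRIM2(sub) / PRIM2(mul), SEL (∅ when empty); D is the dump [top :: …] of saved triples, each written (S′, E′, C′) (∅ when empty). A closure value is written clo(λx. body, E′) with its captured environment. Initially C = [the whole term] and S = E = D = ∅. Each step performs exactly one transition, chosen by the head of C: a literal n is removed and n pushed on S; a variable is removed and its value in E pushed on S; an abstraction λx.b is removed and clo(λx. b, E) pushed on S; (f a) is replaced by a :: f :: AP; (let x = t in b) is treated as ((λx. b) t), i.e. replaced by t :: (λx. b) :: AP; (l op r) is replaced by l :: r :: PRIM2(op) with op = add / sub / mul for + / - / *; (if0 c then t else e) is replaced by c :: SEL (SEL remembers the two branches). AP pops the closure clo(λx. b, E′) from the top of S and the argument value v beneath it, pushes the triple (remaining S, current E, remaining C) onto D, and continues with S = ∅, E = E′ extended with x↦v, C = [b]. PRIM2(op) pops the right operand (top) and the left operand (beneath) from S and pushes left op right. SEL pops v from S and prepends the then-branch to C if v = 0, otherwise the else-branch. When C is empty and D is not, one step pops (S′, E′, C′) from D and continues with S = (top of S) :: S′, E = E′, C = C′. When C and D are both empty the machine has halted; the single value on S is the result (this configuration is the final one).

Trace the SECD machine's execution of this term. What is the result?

0. [S=∅ | E=∅ | C=[(let q = (let p = (4 - -1) in p) in (let z = (let v = q in 6) in ((λu. -3) z)))] | D=∅]
1. [S=∅ | E=∅ | C=[(let p = (4 - -1) in p) :: (λq. (let z = (let v = q in 6) in ((λu. -3) z))) :: AP] | D=∅]
2. [S=∅ | E=∅ | C=[(4 - -1) :: (λp. p) :: AP :: (λq. (let z = (let v = q in 6) in ((λu. -3) z))) :: AP] | D=∅]
3. [S=∅ | E=∅ | C=[4 :: -1 :: PRIM2(sub) :: (λp. p) :: AP :: (λq. (let z = (let v = q in 6) in ((λu. -3) z))) :: AP] | D=∅]
4. [S=[4] | E=∅ | C=[-1 :: PRIM2(sub) :: (λp. p) :: AP :: (λq. (let z = (let v = q in 6) in ((λu. -3) z))) :: AP] | D=∅]
5. [S=[-1 :: 4] | E=∅ | C=[PRIM2(sub) :: (λp. p) :: AP :: (λq. (let z = (let v = q in 6) in ((λu. -3) z))) :: AP] | D=∅]
6. [S=[5] | E=∅ | C=[(λp. p) :: AP :: (λq. (let z = (let v = q in 6) in ((λu. -3) z))) :: AP] | D=∅]
7. [S=[clo(λp. p, ∅) :: 5] | E=∅ | C=[AP :: (λq. (let z = (let v = q in 6) in ((λu. -3) z))) :: AP] | D=∅]
8. [S=∅ | E={p↦5} | C=[p] | D=[(∅, ∅, [(λq. (let z = (let v = q in 6) in ((λu. -3) z))) :: AP])]]
9. [S=[5] | E={p↦5} | C=∅ | D=[(∅, ∅, [(λq. (let z = (let v = q in 6) in ((λu. -3) z))) :: AP])]]
10. [S=[5] | E=∅ | C=[(λq. (let z = (let v = q in 6) in ((λu. -3) z))) :: AP] | D=∅]
11. [S=[clo(λq. (let z = (let v = q in 6) in ((λu. -3) z)), ∅) :: 5] | E=∅ | C=[AP] | D=∅]
12. [S=∅ | E={q↦5} | C=[(let z = (let v = q in 6) in ((λu. -3) z))] | D=[(∅, ∅, ∅)]]
13. [S=∅ | E={q↦5} | C=[(let v = q in 6) :: (λz. ((λu. -3) z)) :: AP] | D=[(∅, ∅, ∅)]]
14. [S=∅ | E={q↦5} | C=[q :: (λv. 6) :: AP :: (λz. ((λu. -3) z)) :: AP] | D=[(∅, ∅, ∅)]]
15. [S=[5] | E={q↦5} | C=[(λv. 6) :: AP :: (λz. ((λu. -3) z)) :: AP] | D=[(∅, ∅, ∅)]]
16. [S=[clo(λv. 6, {q↦5}) :: 5] | E={q↦5} | C=[AP :: (λz. ((λu. -3) z)) :: AP] | D=[(∅, ∅, ∅)]]
17. [S=∅ | E={v↦5, q↦5} | C=[6] | D=[(∅, {q↦5}, [(λz. ((λu. -3) z)) :: AP]) :: (∅, ∅, ∅)]]
18. [S=[6] | E={v↦5, q↦5} | C=∅ | D=[(∅, {q↦5}, [(λz. ((λu. -3) z)) :: AP]) :: (∅, ∅, ∅)]]
19. [S=[6] | E={q↦5} | C=[(λz. ((λu. -3) z)) :: AP] | D=[(∅, ∅, ∅)]]
20. [S=[clo(λz. ((λu. -3) z), {q↦5}) :: 6] | E={q↦5} | C=[AP] | D=[(∅, ∅, ∅)]]
21. [S=∅ | E={z↦6, q↦5} | C=[((λu. -3) z)] | D=[(∅, {q↦5}, ∅) :: (∅, ∅, ∅)]]
22. [S=∅ | E={z↦6, q↦5} | C=[z :: (λu. -3) :: AP] | D=[(∅, {q↦5}, ∅) :: (∅, ∅, ∅)]]
23. [S=[6] | E={z↦6, q↦5} | C=[(λu. -3) :: AP] | D=[(∅, {q↦5}, ∅) :: (∅, ∅, ∅)]]
24. [S=[clo(λu. -3, {z↦6, q↦5}) :: 6] | E={z↦6, q↦5} | C=[AP] | D=[(∅, {q↦5}, ∅) :: (∅, ∅, ∅)]]
25. [S=∅ | E={u↦6, z↦6, q↦5} | C=[-3] | D=[(∅, {z↦6, q↦5}, ∅) :: (∅, {q↦5}, ∅) :: (∅, ∅, ∅)]]
26. [S=[-3] | E={u↦6, z↦6, q↦5} | C=∅ | D=[(∅, {z↦6, q↦5}, ∅) :: (∅, {q↦5}, ∅) :: (∅, ∅, ∅)]]
27. [S=[-3] | E={z↦6, q↦5} | C=∅ | D=[(∅, {q↦5}, ∅) :: (∅, ∅, ∅)]]
28. [S=[-3] | E={q↦5} | C=∅ | D=[(∅, ∅, ∅)]]
29. [S=[-3] | E=∅ | C=∅ | D=∅]
→ final value -3

Answer: -3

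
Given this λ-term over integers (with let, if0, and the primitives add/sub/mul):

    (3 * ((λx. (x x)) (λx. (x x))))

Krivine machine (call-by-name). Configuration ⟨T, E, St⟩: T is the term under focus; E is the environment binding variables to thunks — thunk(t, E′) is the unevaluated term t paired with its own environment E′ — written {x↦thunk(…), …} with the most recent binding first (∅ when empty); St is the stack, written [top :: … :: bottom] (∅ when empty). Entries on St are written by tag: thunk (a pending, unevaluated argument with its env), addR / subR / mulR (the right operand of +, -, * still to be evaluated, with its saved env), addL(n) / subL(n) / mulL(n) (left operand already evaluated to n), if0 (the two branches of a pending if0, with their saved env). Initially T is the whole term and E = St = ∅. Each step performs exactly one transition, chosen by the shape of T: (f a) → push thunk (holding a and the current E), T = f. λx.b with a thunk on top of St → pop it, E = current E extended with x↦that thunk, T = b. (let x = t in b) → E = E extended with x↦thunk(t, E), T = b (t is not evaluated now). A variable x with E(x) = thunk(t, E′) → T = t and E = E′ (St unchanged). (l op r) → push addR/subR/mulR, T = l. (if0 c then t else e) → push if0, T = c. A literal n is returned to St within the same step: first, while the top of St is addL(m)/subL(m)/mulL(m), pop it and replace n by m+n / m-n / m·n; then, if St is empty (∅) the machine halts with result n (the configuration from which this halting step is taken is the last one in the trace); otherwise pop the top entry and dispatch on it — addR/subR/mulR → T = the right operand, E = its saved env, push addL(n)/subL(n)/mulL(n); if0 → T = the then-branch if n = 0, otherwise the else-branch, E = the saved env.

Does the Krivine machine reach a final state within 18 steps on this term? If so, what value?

[0] ⟨T=(3 * ((λx. (x x)) (λx. (x x)))); E=∅; St=∅⟩
[1] ⟨T=3; E=∅; St=[mulR]⟩
[2] ⟨T=((λx. (x x)) (λx. (x x))); E=∅; St=[mulL(3)]⟩
[3] ⟨T=(λx. (x x)); E=∅; St=[thunk :: mulL(3)]⟩
[4] ⟨T=(x x); E={x↦thunk((λx. (x x)), ∅)}; St=[mulL(3)]⟩
[5] ⟨T=x; E={x↦thunk((λx. (x x)), ∅)}; St=[thunk :: mulL(3)]⟩
[6] ⟨T=(λx. (x x)); E=∅; St=[thunk :: mulL(3)]⟩
[7] ⟨T=(x x); E={x↦thunk(x, {x↦thunk((λx. (x x)), ∅)})}; St=[mulL(3)]⟩
[8] ⟨T=x; E={x↦thunk(x, {x↦thunk((λx. (x x)), ∅)})}; St=[thunk :: mulL(3)]⟩
[9] ⟨T=x; E={x↦thunk((λx. (x x)), ∅)}; St=[thunk :: mulL(3)]⟩
[10] ⟨T=(λx. (x x)); E=∅; St=[thunk :: mulL(3)]⟩
[11] ⟨T=(x x); E={x↦thunk(x, {x↦thunk(x, {x↦thunk((λx. (x x)), ∅)})})}; St=[mulL(3)]⟩
[12] ⟨T=x; E={x↦thunk(x, {x↦thunk(x, {x↦thunk((λx. (x x)), ∅)})})}; St=[thunk :: mulL(3)]⟩
[13] ⟨T=x; E={x↦thunk(x, {x↦thunk((λx. (x x)), ∅)})}; St=[thunk :: mulL(3)]⟩
[14] ⟨T=x; E={x↦thunk((λx. (x x)), ∅)}; St=[thunk :: mulL(3)]⟩
[15] ⟨T=(λx. (x x)); E=∅; St=[thunk :: mulL(3)]⟩
[16] ⟨T=(x x); E={x↦thunk(x, {x↦thunk(x, {x↦thunk(x, {x↦thunk((λx. (x x)), ∅)})})})}; St=[mulL(3)]⟩
[17] ⟨T=x; E={x↦thunk(x, {x↦thunk(x, {x↦thunk(x, {x↦thunk((λx. (x x)), ∅)})})})}; St=[thunk :: mulL(3)]⟩
[18] ⟨T=x; E={x↦thunk(x, {x↦thunk(x, {x↦thunk((λx. (x x)), ∅)})})}; St=[thunk :: mulL(3)]⟩
→ 18 transitions taken and the configuration is still not final: no result within 18 steps

Answer: DIVERGES (no final state within 18 steps)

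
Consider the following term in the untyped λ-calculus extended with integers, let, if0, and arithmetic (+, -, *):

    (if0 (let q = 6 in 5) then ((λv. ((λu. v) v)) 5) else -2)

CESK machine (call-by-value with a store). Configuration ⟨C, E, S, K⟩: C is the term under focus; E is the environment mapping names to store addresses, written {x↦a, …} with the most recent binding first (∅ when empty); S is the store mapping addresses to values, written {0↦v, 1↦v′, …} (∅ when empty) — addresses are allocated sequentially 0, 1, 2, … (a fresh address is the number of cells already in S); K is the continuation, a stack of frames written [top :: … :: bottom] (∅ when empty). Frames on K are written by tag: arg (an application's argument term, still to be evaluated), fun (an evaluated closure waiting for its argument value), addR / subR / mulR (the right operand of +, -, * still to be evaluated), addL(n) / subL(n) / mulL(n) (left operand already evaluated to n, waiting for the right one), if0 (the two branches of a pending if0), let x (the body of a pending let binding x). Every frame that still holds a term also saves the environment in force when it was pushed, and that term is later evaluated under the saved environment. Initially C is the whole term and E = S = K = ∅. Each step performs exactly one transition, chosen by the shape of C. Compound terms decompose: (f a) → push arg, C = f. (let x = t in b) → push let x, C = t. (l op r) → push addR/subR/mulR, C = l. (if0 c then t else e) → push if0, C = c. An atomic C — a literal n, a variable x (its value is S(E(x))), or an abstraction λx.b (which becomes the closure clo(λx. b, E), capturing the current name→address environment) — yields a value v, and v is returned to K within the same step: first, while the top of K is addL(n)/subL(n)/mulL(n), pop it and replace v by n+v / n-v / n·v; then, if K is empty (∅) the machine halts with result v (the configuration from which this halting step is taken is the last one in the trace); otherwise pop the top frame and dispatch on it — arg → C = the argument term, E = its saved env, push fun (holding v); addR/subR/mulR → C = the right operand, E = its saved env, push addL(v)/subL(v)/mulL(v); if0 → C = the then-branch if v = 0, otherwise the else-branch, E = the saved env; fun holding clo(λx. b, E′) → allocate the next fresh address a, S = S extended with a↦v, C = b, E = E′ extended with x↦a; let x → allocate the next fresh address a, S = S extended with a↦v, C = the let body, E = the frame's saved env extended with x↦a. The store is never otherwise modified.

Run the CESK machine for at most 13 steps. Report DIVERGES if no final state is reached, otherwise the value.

0. <C=(if0 (let q = 6 in 5) then ((λv. ((λu. v) v)) 5) else -2), E=∅, S=∅, K=∅>
1. <C=(let q = 6 in 5), E=∅, S=∅, K=[if0]>
2. <C=6, E=∅, S=∅, K=[let q :: if0]>
3. <C=5, E={q↦0}, S={0↦6}, K=[if0]>
4. <C=-2, E=∅, S={0↦6}, K=∅>
→ final value -2

Answer: -2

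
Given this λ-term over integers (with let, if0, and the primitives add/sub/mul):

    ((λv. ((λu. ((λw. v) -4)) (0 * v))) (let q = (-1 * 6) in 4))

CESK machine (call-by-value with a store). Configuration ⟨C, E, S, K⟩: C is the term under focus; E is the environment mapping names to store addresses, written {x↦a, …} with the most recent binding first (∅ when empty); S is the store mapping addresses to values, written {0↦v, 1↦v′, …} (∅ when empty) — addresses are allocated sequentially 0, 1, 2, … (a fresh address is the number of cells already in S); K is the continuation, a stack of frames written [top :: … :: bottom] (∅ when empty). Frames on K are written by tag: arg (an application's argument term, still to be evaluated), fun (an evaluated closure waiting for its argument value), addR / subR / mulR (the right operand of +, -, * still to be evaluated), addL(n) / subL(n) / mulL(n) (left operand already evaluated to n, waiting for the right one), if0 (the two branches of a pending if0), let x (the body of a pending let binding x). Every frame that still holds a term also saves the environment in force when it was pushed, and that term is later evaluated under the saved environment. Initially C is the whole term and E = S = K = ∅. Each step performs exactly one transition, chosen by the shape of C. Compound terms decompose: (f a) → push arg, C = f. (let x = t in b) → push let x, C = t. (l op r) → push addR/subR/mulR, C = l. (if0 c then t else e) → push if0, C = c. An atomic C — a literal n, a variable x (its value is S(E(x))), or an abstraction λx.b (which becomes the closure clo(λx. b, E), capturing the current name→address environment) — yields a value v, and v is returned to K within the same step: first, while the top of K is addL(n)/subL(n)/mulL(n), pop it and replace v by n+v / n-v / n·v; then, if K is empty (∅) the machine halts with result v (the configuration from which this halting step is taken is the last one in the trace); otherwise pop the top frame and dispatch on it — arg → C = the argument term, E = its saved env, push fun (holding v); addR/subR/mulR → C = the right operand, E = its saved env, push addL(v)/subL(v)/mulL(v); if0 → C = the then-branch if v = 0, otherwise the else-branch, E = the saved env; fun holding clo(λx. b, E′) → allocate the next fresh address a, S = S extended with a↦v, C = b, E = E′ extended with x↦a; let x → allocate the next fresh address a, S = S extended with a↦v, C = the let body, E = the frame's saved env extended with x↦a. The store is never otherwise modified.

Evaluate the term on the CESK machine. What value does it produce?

step 0: [C=((λv. ((λu. ((λw. v) -4)) (0 * v))) (let q = (-1 * 6) in 4)) | E=∅ | S=∅ | K=∅]
step 1: [C=(λv. ((λu. ((λw. v) -4)) (0 * v))) | E=∅ | S=∅ | K=[arg]]
step 2: [C=(let q = (-1 * 6) in 4) | E=∅ | S=∅ | K=[fun]]
step 3: [C=(-1 * 6) | E=∅ | S=∅ | K=[let q :: fun]]
step 4: [C=-1 | E=∅ | S=∅ | K=[mulR :: let q :: fun]]
step 5: [C=6 | E=∅ | S=∅ | K=[mulL(-1) :: let q :: fun]]
step 6: [C=4 | E={q↦0} | S={0↦-6} | K=[fun]]
step 7: [C=((λu. ((λw. v) -4)) (0 * v)) | E={v↦1} | S={0↦-6, 1↦4} | K=∅]
step 8: [C=(λu. ((λw. v) -4)) | E={v↦1} | S={0↦-6, 1↦4} | K=[arg]]
step 9: [C=(0 * v) | E={v↦1} | S={0↦-6, 1↦4} | K=[fun]]
step 10: [C=0 | E={v↦1} | S={0↦-6, 1↦4} | K=[mulR :: fun]]
step 11: [C=v | E={v↦1} | S={0↦-6, 1↦4} | K=[mulL(0) :: fun]]
step 12: [C=((λw. v) -4) | E={u↦2, v↦1} | S={0↦-6, 1↦4, 2↦0} | K=∅]
step 13: [C=(λw. v) | E={u↦2, v↦1} | S={0↦-6, 1↦4, 2↦0} | K=[arg]]
step 14: [C=-4 | E={u↦2, v↦1} | S={0↦-6, 1↦4, 2↦0} | K=[fun]]
step 15: [C=v | E={w↦3, u↦2, v↦1} | S={0↦-6, 1↦4, 2↦0, 3↦-4} | K=∅]
→ final value 4

Answer: 4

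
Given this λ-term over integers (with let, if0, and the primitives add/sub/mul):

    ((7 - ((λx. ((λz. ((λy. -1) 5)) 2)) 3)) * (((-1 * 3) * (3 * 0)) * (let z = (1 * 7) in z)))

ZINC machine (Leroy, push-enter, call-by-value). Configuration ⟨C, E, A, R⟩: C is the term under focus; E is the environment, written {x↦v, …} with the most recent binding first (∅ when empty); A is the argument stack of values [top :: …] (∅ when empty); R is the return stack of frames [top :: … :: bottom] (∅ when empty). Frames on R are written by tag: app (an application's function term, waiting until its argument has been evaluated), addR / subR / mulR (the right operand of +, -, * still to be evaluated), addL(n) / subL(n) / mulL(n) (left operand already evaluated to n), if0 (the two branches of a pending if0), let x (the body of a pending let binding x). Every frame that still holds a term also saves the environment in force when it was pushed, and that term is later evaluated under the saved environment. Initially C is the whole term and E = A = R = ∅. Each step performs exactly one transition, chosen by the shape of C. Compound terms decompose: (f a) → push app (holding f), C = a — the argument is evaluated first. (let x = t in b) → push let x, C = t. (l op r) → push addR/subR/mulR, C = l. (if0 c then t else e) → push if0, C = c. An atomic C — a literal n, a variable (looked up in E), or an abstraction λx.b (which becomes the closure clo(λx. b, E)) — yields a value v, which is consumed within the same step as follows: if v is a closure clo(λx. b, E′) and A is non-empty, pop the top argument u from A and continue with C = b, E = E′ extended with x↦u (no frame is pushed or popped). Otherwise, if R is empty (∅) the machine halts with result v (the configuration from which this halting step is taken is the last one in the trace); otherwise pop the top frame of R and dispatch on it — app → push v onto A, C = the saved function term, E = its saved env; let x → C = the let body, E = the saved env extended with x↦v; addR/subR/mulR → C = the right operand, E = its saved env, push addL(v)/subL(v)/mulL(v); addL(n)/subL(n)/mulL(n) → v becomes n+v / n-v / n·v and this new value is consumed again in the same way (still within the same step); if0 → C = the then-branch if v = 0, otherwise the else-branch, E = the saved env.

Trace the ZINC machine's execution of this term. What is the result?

0. [C=((7 - ((λx. ((λz. ((λy. -1) 5)) 2)) 3)) * (((-1 * 3) * (3 * 0)) * (let z = (1 * 7) in z))) | E=∅ | A=∅ | R=∅]
1. [C=(7 - ((λx. ((λz. ((λy. -1) 5)) 2)) 3)) | E=∅ | A=∅ | R=[mulR]]
2. [C=7 | E=∅ | A=∅ | R=[subR :: mulR]]
3. [C=((λx. ((λz. ((λy. -1) 5)) 2)) 3) | E=∅ | A=∅ | R=[subL(7) :: mulR]]
4. [C=3 | E=∅ | A=∅ | R=[app :: subL(7) :: mulR]]
5. [C=(λx. ((λz. ((λy. -1) 5)) 2)) | E=∅ | A=[3] | R=[subL(7) :: mulR]]
6. [C=((λz. ((λy. -1) 5)) 2) | E={x↦3} | A=∅ | R=[subL(7) :: mulR]]
7. [C=2 | E={x↦3} | A=∅ | R=[app :: subL(7) :: mulR]]
8. [C=(λz. ((λy. -1) 5)) | E={x↦3} | A=[2] | R=[subL(7) :: mulR]]
9. [C=((λy. -1) 5) | E={z↦2, x↦3} | A=∅ | R=[subL(7) :: mulR]]
10. [C=5 | E={z↦2, x↦3} | A=∅ | R=[app :: subL(7) :: mulR]]
11. [C=(λy. -1) | E={z↦2, x↦3} | A=[5] | R=[subL(7) :: mulR]]
12. [C=-1 | E={y↦5, z↦2, x↦3} | A=∅ | R=[subL(7) :: mulR]]
13. [C=(((-1 * 3) * (3 * 0)) * (let z = (1 * 7) in z)) | E=∅ | A=∅ | R=[mulL(8)]]
14. [C=((-1 * 3) * (3 * 0)) | E=∅ | A=∅ | R=[mulR :: mulL(8)]]
15. [C=(-1 * 3) | E=∅ | A=∅ | R=[mulR :: mulR :: mulL(8)]]
16. [C=-1 | E=∅ | A=∅ | R=[mulR :: mulR :: mulR :: mulL(8)]]
17. [C=3 | E=∅ | A=∅ | R=[mulL(-1) :: mulR :: mulR :: mulL(8)]]
18. [C=(3 * 0) | E=∅ | A=∅ | R=[mulL(-3) :: mulR :: mulL(8)]]
19. [C=3 | E=∅ | A=∅ | R=[mulR :: mulL(-3) :: mulR :: mulL(8)]]
20. [C=0 | E=∅ | A=∅ | R=[mulL(3) :: mulL(-3) :: mulR :: mulL(8)]]
21. [C=(let z = (1 * 7) in z) | E=∅ | A=∅ | R=[mulL(0) :: mulL(8)]]
22. [C=(1 * 7) | E=∅ | A=∅ | R=[let z :: mulL(0) :: mulL(8)]]
23. [C=1 | E=∅ | A=∅ | R=[mulR :: let z :: mulL(0) :: mulL(8)]]
24. [C=7 | E=∅ | A=∅ | R=[mulL(1) :: let z :: mulL(0) :: mulL(8)]]
25. [C=z | E={z↦7} | A=∅ | R=[mulL(0) :: mulL(8)]]
→ final value 0

Answer: 0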